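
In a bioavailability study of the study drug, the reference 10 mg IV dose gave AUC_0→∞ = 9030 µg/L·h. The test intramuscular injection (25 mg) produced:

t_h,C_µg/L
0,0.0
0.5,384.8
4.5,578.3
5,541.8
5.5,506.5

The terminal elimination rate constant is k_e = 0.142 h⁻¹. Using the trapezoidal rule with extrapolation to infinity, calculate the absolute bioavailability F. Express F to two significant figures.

F = 0.27

Trapezoidal AUC_0→5.5 (intramuscular injection):
  [0→0.5]: (0.0+384.8)/2 × 0.5 = 96.2
  [0.5→4.5]: (384.8+578.3)/2 × 4 = 1926.2
  [4.5→5]: (578.3+541.8)/2 × 0.5 = 280.025
  [5→5.5]: (541.8+506.5)/2 × 0.5 = 262.075
  Sum = 2564.5 µg/L·h
Tail: C_last/k_e = 506.5/0.142 = 3566.901
AUC_0→∞ (intramuscular injection) = 2564.5 + 3566.901 = 6131.401 µg/L·h
F = (AUC_ev/D_ev)/(AUC_iv/D_iv) = (6131.401/25)/(9030/10) = 245.25604/903 = 0.2716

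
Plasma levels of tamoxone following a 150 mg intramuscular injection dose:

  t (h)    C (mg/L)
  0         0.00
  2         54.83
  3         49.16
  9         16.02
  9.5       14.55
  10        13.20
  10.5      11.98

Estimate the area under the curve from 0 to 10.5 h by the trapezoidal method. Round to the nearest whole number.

Trapezoidal AUC_0→10.5:
  [0→2]: (0.00+54.83)/2 × 2 = 54.83
  [2→3]: (54.83+49.16)/2 × 1 = 51.995
  [3→9]: (49.16+16.02)/2 × 6 = 195.54
  [9→9.5]: (16.02+14.55)/2 × 0.5 = 7.6425
  [9.5→10]: (14.55+13.20)/2 × 0.5 = 6.9375
  [10→10.5]: (13.20+11.98)/2 × 0.5 = 6.295
  Sum = 323.24 mg/L·h

AUC = 323 mg/L·h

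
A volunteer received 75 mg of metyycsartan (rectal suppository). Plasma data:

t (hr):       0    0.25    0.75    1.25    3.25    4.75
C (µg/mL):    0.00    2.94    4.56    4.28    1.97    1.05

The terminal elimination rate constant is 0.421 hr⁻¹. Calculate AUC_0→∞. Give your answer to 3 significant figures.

Trapezoidal AUC_0→4.75:
  [0→0.25]: (0.00+2.94)/2 × 0.25 = 0.3675
  [0.25→0.75]: (2.94+4.56)/2 × 0.5 = 1.875
  [0.75→1.25]: (4.56+4.28)/2 × 0.5 = 2.21
  [1.25→3.25]: (4.28+1.97)/2 × 2 = 6.25
  [3.25→4.75]: (1.97+1.05)/2 × 1.5 = 2.265
  Sum = 12.9675 µg/mL·hr
Extrapolated tail: C_last / k_e = 1.05 / 0.421 = 2.494
AUC_0→∞ = 12.9675 + 2.494 = 15.4615 µg/mL·hr

AUC = 15.5 µg/mL·hr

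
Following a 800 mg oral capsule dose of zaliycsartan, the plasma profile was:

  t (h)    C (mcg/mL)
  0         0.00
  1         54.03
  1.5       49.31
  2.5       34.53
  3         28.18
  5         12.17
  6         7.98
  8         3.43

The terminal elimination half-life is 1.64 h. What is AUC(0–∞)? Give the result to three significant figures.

AUC = 180 mcg/mL·h

Trapezoidal AUC_0→8:
  [0→1]: (0.00+54.03)/2 × 1 = 27.015
  [1→1.5]: (54.03+49.31)/2 × 0.5 = 25.835
  [1.5→2.5]: (49.31+34.53)/2 × 1 = 41.92
  [2.5→3]: (34.53+28.18)/2 × 0.5 = 15.6775
  [3→5]: (28.18+12.17)/2 × 2 = 40.35
  [5→6]: (12.17+7.98)/2 × 1 = 10.075
  [6→8]: (7.98+3.43)/2 × 2 = 11.41
  Sum = 172.2825 mcg/mL·h
k_e = ln2 / t½ = 0.693147 / 1.64 = 0.4227 h^-1
Extrapolated tail: C_last / k_e = 3.43 / 0.4227 = 8.115
AUC_0→∞ = 172.2825 + 8.115 = 180.3975 mcg/mL·h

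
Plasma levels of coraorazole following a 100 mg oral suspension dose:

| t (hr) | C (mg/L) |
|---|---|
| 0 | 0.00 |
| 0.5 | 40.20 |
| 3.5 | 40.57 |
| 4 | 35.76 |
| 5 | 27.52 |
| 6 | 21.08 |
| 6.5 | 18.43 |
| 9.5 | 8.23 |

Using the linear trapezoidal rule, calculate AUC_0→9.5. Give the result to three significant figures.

Trapezoidal AUC_0→9.5:
  [0→0.5]: (0.00+40.20)/2 × 0.5 = 10.05
  [0.5→3.5]: (40.20+40.57)/2 × 3 = 121.155
  [3.5→4]: (40.57+35.76)/2 × 0.5 = 19.0825
  [4→5]: (35.76+27.52)/2 × 1 = 31.64
  [5→6]: (27.52+21.08)/2 × 1 = 24.3
  [6→6.5]: (21.08+18.43)/2 × 0.5 = 9.8775
  [6.5→9.5]: (18.43+8.23)/2 × 3 = 39.99
  Sum = 256.095 mg/L·hr

AUC = 256 mg/L·hr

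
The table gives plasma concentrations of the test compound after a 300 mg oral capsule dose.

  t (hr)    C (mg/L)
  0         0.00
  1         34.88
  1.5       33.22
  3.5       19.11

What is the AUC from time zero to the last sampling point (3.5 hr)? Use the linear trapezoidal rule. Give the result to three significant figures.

AUC = 86.8 mg/L·hr

Trapezoidal AUC_0→3.5:
  [0→1]: (0.00+34.88)/2 × 1 = 17.44
  [1→1.5]: (34.88+33.22)/2 × 0.5 = 17.025
  [1.5→3.5]: (33.22+19.11)/2 × 2 = 52.33
  Sum = 86.795 mg/L·hr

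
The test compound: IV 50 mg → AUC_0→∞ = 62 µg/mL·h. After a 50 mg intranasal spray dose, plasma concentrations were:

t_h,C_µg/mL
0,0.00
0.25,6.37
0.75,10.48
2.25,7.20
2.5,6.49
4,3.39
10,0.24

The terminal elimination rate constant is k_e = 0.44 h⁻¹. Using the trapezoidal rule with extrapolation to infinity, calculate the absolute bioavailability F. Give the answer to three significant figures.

F = 0.626

Trapezoidal AUC_0→10 (intranasal spray):
  [0→0.25]: (0.00+6.37)/2 × 0.25 = 0.79625
  [0.25→0.75]: (6.37+10.48)/2 × 0.5 = 4.2125
  [0.75→2.25]: (10.48+7.20)/2 × 1.5 = 13.26
  [2.25→2.5]: (7.20+6.49)/2 × 0.25 = 1.71125
  [2.5→4]: (6.49+3.39)/2 × 1.5 = 7.41
  [4→10]: (3.39+0.24)/2 × 6 = 10.89
  Sum = 38.28 µg/mL·h
Tail: C_last/k_e = 0.24/0.44 = 0.545
AUC_0→∞ (intranasal spray) = 38.28 + 0.545 = 38.825 µg/mL·h
F = (AUC_ev/D_ev)/(AUC_iv/D_iv) = (38.825/50)/(62/50) = 0.7765/1.24 = 0.6262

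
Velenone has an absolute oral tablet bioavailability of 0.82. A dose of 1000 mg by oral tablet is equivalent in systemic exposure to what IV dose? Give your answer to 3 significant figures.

D_iv = 820 mg

Systemic exposure from an extravascular dose = F × D_ev, so the equivalent IV dose is F × D_ev.
D_iv = F × D_ev = 0.82 × 1000 = 820 mg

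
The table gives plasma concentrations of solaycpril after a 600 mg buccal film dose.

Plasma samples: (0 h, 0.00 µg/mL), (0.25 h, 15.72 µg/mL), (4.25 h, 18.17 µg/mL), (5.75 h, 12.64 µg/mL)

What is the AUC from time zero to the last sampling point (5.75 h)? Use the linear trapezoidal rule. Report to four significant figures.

Trapezoidal AUC_0→5.75:
  [0→0.25]: (0.00+15.72)/2 × 0.25 = 1.965
  [0.25→4.25]: (15.72+18.17)/2 × 4 = 67.78
  [4.25→5.75]: (18.17+12.64)/2 × 1.5 = 23.1075
  Sum = 92.8525 µg/mL·h

AUC = 92.85 µg/mL·h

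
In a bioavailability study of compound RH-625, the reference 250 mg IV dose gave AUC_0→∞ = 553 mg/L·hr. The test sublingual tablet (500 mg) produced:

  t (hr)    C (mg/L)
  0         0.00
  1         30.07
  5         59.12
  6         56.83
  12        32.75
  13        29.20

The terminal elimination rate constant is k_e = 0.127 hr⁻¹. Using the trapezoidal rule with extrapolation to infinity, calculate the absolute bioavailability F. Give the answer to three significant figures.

Trapezoidal AUC_0→13 (sublingual tablet):
  [0→1]: (0.00+30.07)/2 × 1 = 15.035
  [1→5]: (30.07+59.12)/2 × 4 = 178.38
  [5→6]: (59.12+56.83)/2 × 1 = 57.975
  [6→12]: (56.83+32.75)/2 × 6 = 268.74
  [12→13]: (32.75+29.20)/2 × 1 = 30.975
  Sum = 551.105 mg/L·hr
Tail: C_last/k_e = 29.20/0.127 = 229.921
AUC_0→∞ (sublingual tablet) = 551.105 + 229.921 = 781.026 mg/L·hr
F = (AUC_ev/D_ev)/(AUC_iv/D_iv) = (781.026/500)/(553/250) = 1.562052/2.212 = 0.7062

F = 0.706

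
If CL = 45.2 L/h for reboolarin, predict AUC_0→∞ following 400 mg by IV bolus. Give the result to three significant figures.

AUC = 8.85 mg/L·h

AUC_0→∞ = Dose_iv / CL
        = 400 / 45.2 = 8.84956 mg/L·h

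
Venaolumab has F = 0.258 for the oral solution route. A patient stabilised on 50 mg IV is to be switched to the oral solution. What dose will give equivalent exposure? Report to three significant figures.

For equal systemic exposure: F × D_ev = D_iv
D_ev = D_iv / F = 50 / 0.258 = 193.798 mg

D_oral = 194 mg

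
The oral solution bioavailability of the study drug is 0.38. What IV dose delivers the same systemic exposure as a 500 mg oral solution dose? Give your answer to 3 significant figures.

D_iv = 190 mg

Systemic exposure from an extravascular dose = F × D_ev, so the equivalent IV dose is F × D_ev.
D_iv = F × D_ev = 0.38 × 500 = 190 mg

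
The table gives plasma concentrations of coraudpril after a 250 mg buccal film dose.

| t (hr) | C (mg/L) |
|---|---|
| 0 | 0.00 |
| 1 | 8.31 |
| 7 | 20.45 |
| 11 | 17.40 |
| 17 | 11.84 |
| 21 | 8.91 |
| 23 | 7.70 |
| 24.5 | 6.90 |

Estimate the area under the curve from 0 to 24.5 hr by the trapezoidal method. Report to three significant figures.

AUC = 323 mg/L·hr

Trapezoidal AUC_0→24.5:
  [0→1]: (0.00+8.31)/2 × 1 = 4.155
  [1→7]: (8.31+20.45)/2 × 6 = 86.28
  [7→11]: (20.45+17.40)/2 × 4 = 75.7
  [11→17]: (17.40+11.84)/2 × 6 = 87.72
  [17→21]: (11.84+8.91)/2 × 4 = 41.5
  [21→23]: (8.91+7.70)/2 × 2 = 16.61
  [23→24.5]: (7.70+6.90)/2 × 1.5 = 10.95
  Sum = 322.915 mg/L·hr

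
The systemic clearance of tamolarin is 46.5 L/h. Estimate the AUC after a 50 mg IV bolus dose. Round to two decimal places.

AUC_0→∞ = Dose_iv / CL
        = 50 / 46.5 = 1.07527 mg/L·h

AUC = 1.08 mg/L·h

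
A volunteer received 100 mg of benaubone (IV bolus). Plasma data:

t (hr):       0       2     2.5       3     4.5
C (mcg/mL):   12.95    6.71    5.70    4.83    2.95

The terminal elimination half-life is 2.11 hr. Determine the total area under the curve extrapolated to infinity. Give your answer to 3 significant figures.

Trapezoidal AUC_0→4.5:
  [0→2]: (12.95+6.71)/2 × 2 = 19.66
  [2→2.5]: (6.71+5.70)/2 × 0.5 = 3.1025
  [2.5→3]: (5.70+4.83)/2 × 0.5 = 2.6325
  [3→4.5]: (4.83+2.95)/2 × 1.5 = 5.835
  Sum = 31.23 mcg/mL·hr
k_e = ln2 / t½ = 0.693147 / 2.11 = 0.3285 hr^-1
Extrapolated tail: C_last / k_e = 2.95 / 0.3285 = 8.980
AUC_0→∞ = 31.23 + 8.980 = 40.21 mcg/mL·hr

AUC = 40.2 mcg/mL·hr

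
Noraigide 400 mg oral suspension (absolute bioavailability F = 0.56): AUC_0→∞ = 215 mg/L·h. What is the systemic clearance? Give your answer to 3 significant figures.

CL = 1.04 L/h

CL = F × Dose / AUC_0→∞
   = 0.56 × 400 / 215 = 1.04186 L/h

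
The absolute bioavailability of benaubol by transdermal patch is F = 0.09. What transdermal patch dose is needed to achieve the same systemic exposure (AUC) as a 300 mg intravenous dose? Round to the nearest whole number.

For equal systemic exposure: F × D_ev = D_iv
D_ev = D_iv / F = 300 / 0.09 = 3333.33 mg

D_transdermal = 3333 mg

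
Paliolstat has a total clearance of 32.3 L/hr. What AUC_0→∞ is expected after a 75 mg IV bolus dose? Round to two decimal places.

AUC_0→∞ = Dose_iv / CL
        = 75 / 32.3 = 2.32198 mg/L·hr

AUC = 2.32 mg/L·hr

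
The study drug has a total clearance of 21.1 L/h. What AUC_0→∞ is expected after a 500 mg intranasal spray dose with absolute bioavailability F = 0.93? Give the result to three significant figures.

AUC = 22.0 mg/L·h

AUC_0→∞ = F × Dose / CL
        = 0.93 × 500 / 21.1 = 22.0379 mg/L·h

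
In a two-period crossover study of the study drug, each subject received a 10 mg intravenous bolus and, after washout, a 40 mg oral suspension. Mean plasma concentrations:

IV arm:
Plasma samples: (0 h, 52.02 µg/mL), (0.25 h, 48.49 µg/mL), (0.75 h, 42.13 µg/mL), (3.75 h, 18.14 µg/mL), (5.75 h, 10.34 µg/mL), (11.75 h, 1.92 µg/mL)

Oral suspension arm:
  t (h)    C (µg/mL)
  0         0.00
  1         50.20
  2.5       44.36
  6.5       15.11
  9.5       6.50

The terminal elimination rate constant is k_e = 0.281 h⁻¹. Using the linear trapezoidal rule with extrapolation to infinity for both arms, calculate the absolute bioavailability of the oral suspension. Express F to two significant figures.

F = 0.34

Trapezoidal AUC_0→11.75 (IV):
  [0→0.25]: (52.02+48.49)/2 × 0.25 = 12.56375
  [0.25→0.75]: (48.49+42.13)/2 × 0.5 = 22.655
  [0.75→3.75]: (42.13+18.14)/2 × 3 = 90.405
  [3.75→5.75]: (18.14+10.34)/2 × 2 = 28.48
  [5.75→11.75]: (10.34+1.92)/2 × 6 = 36.78
  Sum = 190.88375 µg/mL·h
IV tail: 1.92/0.281 = 6.833; AUC_iv,0→∞ = 190.88375 + 6.833 = 197.71675 µg/mL·h
Trapezoidal AUC_0→9.5 (oral suspension):
  [0→1]: (0.00+50.20)/2 × 1 = 25.1
  [1→2.5]: (50.20+44.36)/2 × 1.5 = 70.92
  [2.5→6.5]: (44.36+15.11)/2 × 4 = 118.94
  [6.5→9.5]: (15.11+6.50)/2 × 3 = 32.415
  Sum = 247.375 µg/mL·h
oral suspension tail: 6.50/0.281 = 23.132; AUC_ev,0→∞ = 247.375 + 23.132 = 270.507 µg/mL·h
F = (AUC_ev/D_ev)/(AUC_iv/D_iv) = (270.507/40)/(197.71675/10) = 6.762675/19.771675 = 0.3420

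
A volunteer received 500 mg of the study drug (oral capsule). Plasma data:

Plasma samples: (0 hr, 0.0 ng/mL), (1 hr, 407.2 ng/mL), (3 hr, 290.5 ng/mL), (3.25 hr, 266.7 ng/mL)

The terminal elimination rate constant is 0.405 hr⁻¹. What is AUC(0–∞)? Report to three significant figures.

Trapezoidal AUC_0→3.25:
  [0→1]: (0.0+407.2)/2 × 1 = 203.6
  [1→3]: (407.2+290.5)/2 × 2 = 697.7
  [3→3.25]: (290.5+266.7)/2 × 0.25 = 69.65
  Sum = 970.95 ng/mL·hr
Extrapolated tail: C_last / k_e = 266.7 / 0.405 = 658.519
AUC_0→∞ = 970.95 + 658.519 = 1629.469 ng/mL·hr

AUC = 1630 ng/mL·hr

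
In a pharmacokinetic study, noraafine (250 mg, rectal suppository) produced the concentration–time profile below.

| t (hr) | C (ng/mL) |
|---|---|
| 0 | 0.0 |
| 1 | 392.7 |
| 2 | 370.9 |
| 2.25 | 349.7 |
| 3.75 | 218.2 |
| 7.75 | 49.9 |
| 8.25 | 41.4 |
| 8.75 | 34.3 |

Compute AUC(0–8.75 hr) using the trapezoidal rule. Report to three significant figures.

Trapezoidal AUC_0→8.75:
  [0→1]: (0.0+392.7)/2 × 1 = 196.35
  [1→2]: (392.7+370.9)/2 × 1 = 381.8
  [2→2.25]: (370.9+349.7)/2 × 0.25 = 90.075
  [2.25→3.75]: (349.7+218.2)/2 × 1.5 = 425.925
  [3.75→7.75]: (218.2+49.9)/2 × 4 = 536.2
  [7.75→8.25]: (49.9+41.4)/2 × 0.5 = 22.825
  [8.25→8.75]: (41.4+34.3)/2 × 0.5 = 18.925
  Sum = 1672.1 ng/mL·hr

AUC = 1670 ng/mL·hr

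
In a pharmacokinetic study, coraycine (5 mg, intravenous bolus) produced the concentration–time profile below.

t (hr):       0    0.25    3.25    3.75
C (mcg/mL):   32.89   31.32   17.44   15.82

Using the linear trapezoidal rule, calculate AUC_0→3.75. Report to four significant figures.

Trapezoidal AUC_0→3.75:
  [0→0.25]: (32.89+31.32)/2 × 0.25 = 8.02625
  [0.25→3.25]: (31.32+17.44)/2 × 3 = 73.14
  [3.25→3.75]: (17.44+15.82)/2 × 0.5 = 8.315
  Sum = 89.48125 mcg/mL·hr

AUC = 89.48 mcg/mL·hr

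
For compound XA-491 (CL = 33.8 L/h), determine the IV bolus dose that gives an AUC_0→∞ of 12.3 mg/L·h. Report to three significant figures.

Dose_iv = CL × AUC_0→∞
     = 33.8 × 12.3 = 415.74 mg

Dose = 416 mg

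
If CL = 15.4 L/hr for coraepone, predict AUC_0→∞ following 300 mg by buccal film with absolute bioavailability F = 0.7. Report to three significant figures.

AUC = 13.6 mg/L·hr

AUC_0→∞ = F × Dose / CL
        = 0.7 × 300 / 15.4 = 13.6364 mg/L·hr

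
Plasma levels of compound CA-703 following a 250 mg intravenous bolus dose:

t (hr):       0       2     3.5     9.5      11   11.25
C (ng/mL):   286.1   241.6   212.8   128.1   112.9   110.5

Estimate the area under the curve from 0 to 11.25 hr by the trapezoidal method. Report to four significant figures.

AUC = 2100 ng/mL·hr

Trapezoidal AUC_0→11.25:
  [0→2]: (286.1+241.6)/2 × 2 = 527.7
  [2→3.5]: (241.6+212.8)/2 × 1.5 = 340.8
  [3.5→9.5]: (212.8+128.1)/2 × 6 = 1022.7
  [9.5→11]: (128.1+112.9)/2 × 1.5 = 180.75
  [11→11.25]: (112.9+110.5)/2 × 0.25 = 27.925
  Sum = 2099.875 ng/mL·hr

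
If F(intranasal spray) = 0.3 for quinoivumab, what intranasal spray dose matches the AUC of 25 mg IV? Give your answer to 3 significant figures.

D_intranasal = 83.3 mg

For equal systemic exposure: F × D_ev = D_iv
D_ev = D_iv / F = 25 / 0.3 = 83.3333 mg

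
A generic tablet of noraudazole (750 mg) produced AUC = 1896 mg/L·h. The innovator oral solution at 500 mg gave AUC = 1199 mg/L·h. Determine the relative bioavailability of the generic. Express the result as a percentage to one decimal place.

F_rel = 105.4%

F_rel = (AUC_test/D_test) / (AUC_ref/D_ref)
      = (1896/750) / (1199/500)
      = 2.528 / 2.398 = 1.0542 = 105.42%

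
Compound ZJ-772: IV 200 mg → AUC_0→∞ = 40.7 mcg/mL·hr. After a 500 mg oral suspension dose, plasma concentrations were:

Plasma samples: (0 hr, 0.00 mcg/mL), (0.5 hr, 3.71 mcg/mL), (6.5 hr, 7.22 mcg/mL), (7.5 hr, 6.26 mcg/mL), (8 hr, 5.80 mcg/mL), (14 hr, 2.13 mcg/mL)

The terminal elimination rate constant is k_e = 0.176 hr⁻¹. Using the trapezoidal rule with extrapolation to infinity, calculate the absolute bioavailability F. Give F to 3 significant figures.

Trapezoidal AUC_0→14 (oral suspension):
  [0→0.5]: (0.00+3.71)/2 × 0.5 = 0.9275
  [0.5→6.5]: (3.71+7.22)/2 × 6 = 32.79
  [6.5→7.5]: (7.22+6.26)/2 × 1 = 6.74
  [7.5→8]: (6.26+5.80)/2 × 0.5 = 3.015
  [8→14]: (5.80+2.13)/2 × 6 = 23.79
  Sum = 67.2625 mcg/mL·hr
Tail: C_last/k_e = 2.13/0.176 = 12.102
AUC_0→∞ (oral suspension) = 67.2625 + 12.102 = 79.3645 mcg/mL·hr
F = (AUC_ev/D_ev)/(AUC_iv/D_iv) = (79.3645/500)/(40.7/200) = 0.158729/0.2035 = 0.7800

F = 0.780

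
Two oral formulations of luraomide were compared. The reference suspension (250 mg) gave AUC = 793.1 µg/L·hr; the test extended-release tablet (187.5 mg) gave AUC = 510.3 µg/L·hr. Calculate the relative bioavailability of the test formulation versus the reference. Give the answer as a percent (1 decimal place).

F_rel = 85.8%

F_rel = (AUC_test/D_test) / (AUC_ref/D_ref)
      = (510.3/187.5) / (793.1/250)
      = 2.7216 / 3.1724 = 0.8579 = 85.79%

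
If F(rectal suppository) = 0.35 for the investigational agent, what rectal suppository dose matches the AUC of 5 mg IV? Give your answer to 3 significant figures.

D_rectal = 14.3 mg

For equal systemic exposure: F × D_ev = D_iv
D_ev = D_iv / F = 5 / 0.35 = 14.2857 mg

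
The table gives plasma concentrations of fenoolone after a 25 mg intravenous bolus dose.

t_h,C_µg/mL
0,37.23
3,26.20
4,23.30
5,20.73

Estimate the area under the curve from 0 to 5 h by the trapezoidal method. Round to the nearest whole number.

AUC = 142 µg/mL·h

Trapezoidal AUC_0→5:
  [0→3]: (37.23+26.20)/2 × 3 = 95.145
  [3→4]: (26.20+23.30)/2 × 1 = 24.75
  [4→5]: (23.30+20.73)/2 × 1 = 22.015
  Sum = 141.91 µg/mL·h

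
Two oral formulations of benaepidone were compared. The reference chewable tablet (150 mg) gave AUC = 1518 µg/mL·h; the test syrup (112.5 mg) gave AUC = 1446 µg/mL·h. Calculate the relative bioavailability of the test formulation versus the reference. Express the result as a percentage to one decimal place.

F_rel = (AUC_test/D_test) / (AUC_ref/D_ref)
      = (1446/112.5) / (1518/150)
      = 12.8533 / 10.12 = 1.2701 = 127.01%

F_rel = 127.0%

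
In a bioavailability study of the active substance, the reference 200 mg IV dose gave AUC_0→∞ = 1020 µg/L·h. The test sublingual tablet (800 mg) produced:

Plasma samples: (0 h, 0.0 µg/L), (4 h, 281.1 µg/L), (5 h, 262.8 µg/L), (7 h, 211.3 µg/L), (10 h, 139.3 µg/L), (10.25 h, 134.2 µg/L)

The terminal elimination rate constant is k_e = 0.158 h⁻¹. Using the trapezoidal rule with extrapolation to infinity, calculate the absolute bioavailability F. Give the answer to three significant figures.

F = 0.666

Trapezoidal AUC_0→10.25 (sublingual tablet):
  [0→4]: (0.0+281.1)/2 × 4 = 562.2
  [4→5]: (281.1+262.8)/2 × 1 = 271.95
  [5→7]: (262.8+211.3)/2 × 2 = 474.1
  [7→10]: (211.3+139.3)/2 × 3 = 525.9
  [10→10.25]: (139.3+134.2)/2 × 0.25 = 34.1875
  Sum = 1868.3375 µg/L·h
Tail: C_last/k_e = 134.2/0.158 = 849.367
AUC_0→∞ (sublingual tablet) = 1868.3375 + 849.367 = 2717.7045 µg/L·h
F = (AUC_ev/D_ev)/(AUC_iv/D_iv) = (2717.7045/800)/(1020/200) = 3.39713/5.1 = 0.6661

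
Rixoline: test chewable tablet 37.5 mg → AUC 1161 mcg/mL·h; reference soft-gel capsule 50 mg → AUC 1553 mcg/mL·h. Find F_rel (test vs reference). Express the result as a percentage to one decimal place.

F_rel = (AUC_test/D_test) / (AUC_ref/D_ref)
      = (1161/37.5) / (1553/50)
      = 30.96 / 31.06 = 0.9968 = 99.68%

F_rel = 99.7%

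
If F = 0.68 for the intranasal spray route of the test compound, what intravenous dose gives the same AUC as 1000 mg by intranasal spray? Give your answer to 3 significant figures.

Systemic exposure from an extravascular dose = F × D_ev, so the equivalent IV dose is F × D_ev.
D_iv = F × D_ev = 0.68 × 1000 = 680 mg

D_iv = 680 mg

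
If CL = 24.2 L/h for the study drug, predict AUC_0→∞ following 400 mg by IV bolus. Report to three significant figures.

AUC = 16.5 mg/L·h

AUC_0→∞ = Dose_iv / CL
        = 400 / 24.2 = 16.5289 mg/L·h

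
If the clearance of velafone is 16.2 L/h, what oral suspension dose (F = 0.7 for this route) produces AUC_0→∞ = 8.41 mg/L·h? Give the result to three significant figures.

Dose = 195 mg

Dose = CL × AUC_0→∞ / F
     = 16.2 × 8.41 / 0.7 = 194.631 mg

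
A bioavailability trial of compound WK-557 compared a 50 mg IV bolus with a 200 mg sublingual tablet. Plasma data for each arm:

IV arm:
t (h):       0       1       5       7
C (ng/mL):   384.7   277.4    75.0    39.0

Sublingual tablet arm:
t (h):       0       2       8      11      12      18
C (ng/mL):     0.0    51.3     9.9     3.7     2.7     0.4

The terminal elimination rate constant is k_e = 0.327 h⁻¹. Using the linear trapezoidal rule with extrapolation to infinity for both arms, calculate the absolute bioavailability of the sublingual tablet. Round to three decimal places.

Trapezoidal AUC_0→7 (IV):
  [0→1]: (384.7+277.4)/2 × 1 = 331.05
  [1→5]: (277.4+75.0)/2 × 4 = 704.8
  [5→7]: (75.0+39.0)/2 × 2 = 114.0
  Sum = 1149.85 ng/mL·h
IV tail: 39.0/0.327 = 119.266; AUC_iv,0→∞ = 1149.85 + 119.266 = 1269.116 ng/mL·h
Trapezoidal AUC_0→18 (sublingual tablet):
  [0→2]: (0.0+51.3)/2 × 2 = 51.3
  [2→8]: (51.3+9.9)/2 × 6 = 183.6
  [8→11]: (9.9+3.7)/2 × 3 = 20.4
  [11→12]: (3.7+2.7)/2 × 1 = 3.2
  [12→18]: (2.7+0.4)/2 × 6 = 9.3
  Sum = 267.8 ng/mL·h
sublingual tablet tail: 0.4/0.327 = 1.223; AUC_ev,0→∞ = 267.8 + 1.223 = 269.023 ng/mL·h
F = (AUC_ev/D_ev)/(AUC_iv/D_iv) = (269.023/200)/(1269.116/50) = 1.345115/25.38232 = 0.0530

F = 0.053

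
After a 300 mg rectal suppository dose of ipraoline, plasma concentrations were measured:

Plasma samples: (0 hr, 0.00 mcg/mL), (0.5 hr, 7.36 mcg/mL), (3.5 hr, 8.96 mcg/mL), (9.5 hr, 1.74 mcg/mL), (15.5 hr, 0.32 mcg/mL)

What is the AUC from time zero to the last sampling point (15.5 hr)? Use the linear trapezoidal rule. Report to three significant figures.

Trapezoidal AUC_0→15.5:
  [0→0.5]: (0.00+7.36)/2 × 0.5 = 1.84
  [0.5→3.5]: (7.36+8.96)/2 × 3 = 24.48
  [3.5→9.5]: (8.96+1.74)/2 × 6 = 32.1
  [9.5→15.5]: (1.74+0.32)/2 × 6 = 6.18
  Sum = 64.6 mcg/mL·hr

AUC = 64.6 mcg/mL·hr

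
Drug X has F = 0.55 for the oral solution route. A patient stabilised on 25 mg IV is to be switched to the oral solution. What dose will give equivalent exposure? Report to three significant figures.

D_oral = 45.5 mg

For equal systemic exposure: F × D_ev = D_iv
D_ev = D_iv / F = 25 / 0.55 = 45.4545 mg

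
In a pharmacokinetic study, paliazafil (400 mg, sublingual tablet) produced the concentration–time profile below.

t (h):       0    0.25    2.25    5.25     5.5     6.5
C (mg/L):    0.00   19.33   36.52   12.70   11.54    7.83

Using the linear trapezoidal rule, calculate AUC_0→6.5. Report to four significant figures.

Trapezoidal AUC_0→6.5:
  [0→0.25]: (0.00+19.33)/2 × 0.25 = 2.41625
  [0.25→2.25]: (19.33+36.52)/2 × 2 = 55.85
  [2.25→5.25]: (36.52+12.70)/2 × 3 = 73.83
  [5.25→5.5]: (12.70+11.54)/2 × 0.25 = 3.03
  [5.5→6.5]: (11.54+7.83)/2 × 1 = 9.685
  Sum = 144.81125 mg/L·h

AUC = 144.8 mg/L·h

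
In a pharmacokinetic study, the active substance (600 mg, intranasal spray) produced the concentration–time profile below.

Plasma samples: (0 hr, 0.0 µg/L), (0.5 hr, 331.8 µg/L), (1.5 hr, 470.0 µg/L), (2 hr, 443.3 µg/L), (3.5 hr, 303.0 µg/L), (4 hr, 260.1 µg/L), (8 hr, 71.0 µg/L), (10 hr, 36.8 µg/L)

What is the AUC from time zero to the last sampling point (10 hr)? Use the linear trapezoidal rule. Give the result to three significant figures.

Trapezoidal AUC_0→10:
  [0→0.5]: (0.0+331.8)/2 × 0.5 = 82.95
  [0.5→1.5]: (331.8+470.0)/2 × 1 = 400.9
  [1.5→2]: (470.0+443.3)/2 × 0.5 = 228.325
  [2→3.5]: (443.3+303.0)/2 × 1.5 = 559.725
  [3.5→4]: (303.0+260.1)/2 × 0.5 = 140.775
  [4→8]: (260.1+71.0)/2 × 4 = 662.2
  [8→10]: (71.0+36.8)/2 × 2 = 107.8
  Sum = 2182.675 µg/L·hr

AUC = 2180 µg/L·hr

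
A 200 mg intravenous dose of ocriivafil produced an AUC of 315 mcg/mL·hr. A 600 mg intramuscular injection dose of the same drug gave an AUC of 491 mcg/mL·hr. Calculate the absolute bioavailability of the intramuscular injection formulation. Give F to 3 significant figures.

F = (AUC_ev / D_ev) / (AUC_iv / D_iv)
  = (491/600) / (315/200)
  = 0.818333 / 1.575 = 0.5196

F = 0.520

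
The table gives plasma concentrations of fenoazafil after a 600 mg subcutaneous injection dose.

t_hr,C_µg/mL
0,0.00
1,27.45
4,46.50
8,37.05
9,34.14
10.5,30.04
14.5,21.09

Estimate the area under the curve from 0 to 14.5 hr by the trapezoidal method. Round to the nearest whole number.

Trapezoidal AUC_0→14.5:
  [0→1]: (0.00+27.45)/2 × 1 = 13.725
  [1→4]: (27.45+46.50)/2 × 3 = 110.925
  [4→8]: (46.50+37.05)/2 × 4 = 167.1
  [8→9]: (37.05+34.14)/2 × 1 = 35.595
  [9→10.5]: (34.14+30.04)/2 × 1.5 = 48.135
  [10.5→14.5]: (30.04+21.09)/2 × 4 = 102.26
  Sum = 477.74 µg/mL·hr

AUC = 478 µg/mL·hr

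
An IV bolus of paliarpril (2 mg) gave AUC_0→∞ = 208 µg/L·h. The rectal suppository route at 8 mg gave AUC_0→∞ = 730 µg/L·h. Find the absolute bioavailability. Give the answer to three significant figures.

F = (AUC_ev / D_ev) / (AUC_iv / D_iv)
  = (730/8) / (208/2)
  = 91.25 / 104 = 0.8774

F = 0.877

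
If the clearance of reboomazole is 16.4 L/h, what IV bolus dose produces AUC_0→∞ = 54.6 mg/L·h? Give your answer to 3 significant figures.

Dose_iv = CL × AUC_0→∞
     = 16.4 × 54.6 = 895.44 mg

Dose = 895 mg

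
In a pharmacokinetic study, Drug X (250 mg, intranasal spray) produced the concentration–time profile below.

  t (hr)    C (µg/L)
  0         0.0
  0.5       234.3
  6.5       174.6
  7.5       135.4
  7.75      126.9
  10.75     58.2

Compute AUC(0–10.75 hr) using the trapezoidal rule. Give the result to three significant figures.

Trapezoidal AUC_0→10.75:
  [0→0.5]: (0.0+234.3)/2 × 0.5 = 58.575
  [0.5→6.5]: (234.3+174.6)/2 × 6 = 1226.7
  [6.5→7.5]: (174.6+135.4)/2 × 1 = 155.0
  [7.5→7.75]: (135.4+126.9)/2 × 0.25 = 32.7875
  [7.75→10.75]: (126.9+58.2)/2 × 3 = 277.65
  Sum = 1750.7125 µg/L·hr

AUC = 1750 µg/L·hr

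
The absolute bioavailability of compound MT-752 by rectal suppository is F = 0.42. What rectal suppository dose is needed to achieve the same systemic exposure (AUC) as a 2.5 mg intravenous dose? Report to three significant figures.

For equal systemic exposure: F × D_ev = D_iv
D_ev = D_iv / F = 2.5 / 0.42 = 5.95238 mg

D_rectal = 5.95 mg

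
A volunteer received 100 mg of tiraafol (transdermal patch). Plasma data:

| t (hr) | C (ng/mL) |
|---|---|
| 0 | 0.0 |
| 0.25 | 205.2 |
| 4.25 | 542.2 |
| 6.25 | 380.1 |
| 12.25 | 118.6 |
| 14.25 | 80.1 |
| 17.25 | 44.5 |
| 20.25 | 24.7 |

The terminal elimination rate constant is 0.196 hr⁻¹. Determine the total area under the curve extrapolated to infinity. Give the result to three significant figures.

AUC = 4550 ng/mL·hr

Trapezoidal AUC_0→20.25:
  [0→0.25]: (0.0+205.2)/2 × 0.25 = 25.65
  [0.25→4.25]: (205.2+542.2)/2 × 4 = 1494.8
  [4.25→6.25]: (542.2+380.1)/2 × 2 = 922.3
  [6.25→12.25]: (380.1+118.6)/2 × 6 = 1496.1
  [12.25→14.25]: (118.6+80.1)/2 × 2 = 198.7
  [14.25→17.25]: (80.1+44.5)/2 × 3 = 186.9
  [17.25→20.25]: (44.5+24.7)/2 × 3 = 103.8
  Sum = 4428.25 ng/mL·hr
Extrapolated tail: C_last / k_e = 24.7 / 0.196 = 126.020
AUC_0→∞ = 4428.25 + 126.020 = 4554.27 ng/mL·hr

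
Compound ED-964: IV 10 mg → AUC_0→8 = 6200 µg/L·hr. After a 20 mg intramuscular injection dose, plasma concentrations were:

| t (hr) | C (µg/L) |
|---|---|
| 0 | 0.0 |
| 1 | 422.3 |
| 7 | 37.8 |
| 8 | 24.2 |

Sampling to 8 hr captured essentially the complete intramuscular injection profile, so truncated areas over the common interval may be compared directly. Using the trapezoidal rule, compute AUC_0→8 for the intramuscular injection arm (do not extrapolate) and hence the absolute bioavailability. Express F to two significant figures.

Trapezoidal AUC_0→8 (intramuscular injection):
  [0→1]: (0.0+422.3)/2 × 1 = 211.15
  [1→7]: (422.3+37.8)/2 × 6 = 1380.3
  [7→8]: (37.8+24.2)/2 × 1 = 31.0
  Sum = 1622.45 µg/L·hr
F = (AUC_ev/D_ev)/(AUC_iv/D_iv) = (1622.45/20)/(6200/10) = 81.1225/620 = 0.1308

F = 0.13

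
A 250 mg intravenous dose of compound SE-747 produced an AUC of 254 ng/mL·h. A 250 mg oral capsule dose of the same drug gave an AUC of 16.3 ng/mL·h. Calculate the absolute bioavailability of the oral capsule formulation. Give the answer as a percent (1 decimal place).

F = 6.4%

F = (AUC_ev / D_ev) / (AUC_iv / D_iv)
  = (16.3/250) / (254/250)
  = 0.0652 / 1.016 = 0.0642
  = 6.42%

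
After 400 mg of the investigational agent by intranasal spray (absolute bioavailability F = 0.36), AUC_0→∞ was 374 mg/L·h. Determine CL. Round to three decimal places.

CL = F × Dose / AUC_0→∞
   = 0.36 × 400 / 374 = 0.385027 L/h

CL = 0.385 L/h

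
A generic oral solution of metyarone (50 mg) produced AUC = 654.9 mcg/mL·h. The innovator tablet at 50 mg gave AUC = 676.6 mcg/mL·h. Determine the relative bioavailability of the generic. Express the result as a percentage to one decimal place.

F_rel = (AUC_test/D_test) / (AUC_ref/D_ref)
      = (654.9/50) / (676.6/50)
      = 13.098 / 13.532 = 0.9679 = 96.79%

F_rel = 96.8%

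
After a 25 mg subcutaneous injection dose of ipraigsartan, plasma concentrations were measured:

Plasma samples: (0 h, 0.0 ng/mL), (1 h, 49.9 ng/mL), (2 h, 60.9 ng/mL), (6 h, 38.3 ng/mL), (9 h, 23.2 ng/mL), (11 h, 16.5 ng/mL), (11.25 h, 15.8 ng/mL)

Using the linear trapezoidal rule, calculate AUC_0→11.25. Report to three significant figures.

AUC = 415 ng/mL·h

Trapezoidal AUC_0→11.25:
  [0→1]: (0.0+49.9)/2 × 1 = 24.95
  [1→2]: (49.9+60.9)/2 × 1 = 55.4
  [2→6]: (60.9+38.3)/2 × 4 = 198.4
  [6→9]: (38.3+23.2)/2 × 3 = 92.25
  [9→11]: (23.2+16.5)/2 × 2 = 39.7
  [11→11.25]: (16.5+15.8)/2 × 0.25 = 4.0375
  Sum = 414.7375 ng/mL·h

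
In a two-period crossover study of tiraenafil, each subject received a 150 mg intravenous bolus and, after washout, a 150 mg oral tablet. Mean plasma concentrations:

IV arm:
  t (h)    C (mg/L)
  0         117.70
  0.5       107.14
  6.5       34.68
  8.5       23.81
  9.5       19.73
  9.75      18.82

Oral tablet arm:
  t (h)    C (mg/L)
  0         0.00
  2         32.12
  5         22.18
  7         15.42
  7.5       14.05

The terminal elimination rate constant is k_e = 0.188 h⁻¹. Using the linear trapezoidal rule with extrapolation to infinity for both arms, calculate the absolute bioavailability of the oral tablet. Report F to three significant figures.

F = 0.350

Trapezoidal AUC_0→9.75 (IV):
  [0→0.5]: (117.70+107.14)/2 × 0.5 = 56.21
  [0.5→6.5]: (107.14+34.68)/2 × 6 = 425.46
  [6.5→8.5]: (34.68+23.81)/2 × 2 = 58.49
  [8.5→9.5]: (23.81+19.73)/2 × 1 = 21.77
  [9.5→9.75]: (19.73+18.82)/2 × 0.25 = 4.81875
  Sum = 566.74875 mg/L·h
IV tail: 18.82/0.188 = 100.106; AUC_iv,0→∞ = 566.74875 + 100.106 = 666.85475 mg/L·h
Trapezoidal AUC_0→7.5 (oral tablet):
  [0→2]: (0.00+32.12)/2 × 2 = 32.12
  [2→5]: (32.12+22.18)/2 × 3 = 81.45
  [5→7]: (22.18+15.42)/2 × 2 = 37.6
  [7→7.5]: (15.42+14.05)/2 × 0.5 = 7.3675
  Sum = 158.5375 mg/L·h
oral tablet tail: 14.05/0.188 = 74.734; AUC_ev,0→∞ = 158.5375 + 74.734 = 233.2715 mg/L·h
F = (AUC_ev/D_ev)/(AUC_iv/D_iv) = (233.2715/150)/(666.85475/150) = 1.55514/4.4457 = 0.3498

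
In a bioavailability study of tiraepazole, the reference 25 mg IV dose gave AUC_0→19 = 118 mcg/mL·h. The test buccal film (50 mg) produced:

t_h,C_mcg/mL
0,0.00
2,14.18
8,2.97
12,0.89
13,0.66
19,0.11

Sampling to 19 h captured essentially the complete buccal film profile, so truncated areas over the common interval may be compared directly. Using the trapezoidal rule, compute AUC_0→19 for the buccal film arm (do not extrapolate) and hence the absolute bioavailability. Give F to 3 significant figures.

Trapezoidal AUC_0→19 (buccal film):
  [0→2]: (0.00+14.18)/2 × 2 = 14.18
  [2→8]: (14.18+2.97)/2 × 6 = 51.45
  [8→12]: (2.97+0.89)/2 × 4 = 7.72
  [12→13]: (0.89+0.66)/2 × 1 = 0.775
  [13→19]: (0.66+0.11)/2 × 6 = 2.31
  Sum = 76.435 mcg/mL·h
F = (AUC_ev/D_ev)/(AUC_iv/D_iv) = (76.435/50)/(118/25) = 1.5287/4.72 = 0.3239

F = 0.324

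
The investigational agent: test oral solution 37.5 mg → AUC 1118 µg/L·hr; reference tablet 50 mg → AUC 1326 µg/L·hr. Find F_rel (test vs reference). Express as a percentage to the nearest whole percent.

F_rel = (AUC_test/D_test) / (AUC_ref/D_ref)
      = (1118/37.5) / (1326/50)
      = 29.8133 / 26.52 = 1.1242 = 112.42%

F_rel = 112%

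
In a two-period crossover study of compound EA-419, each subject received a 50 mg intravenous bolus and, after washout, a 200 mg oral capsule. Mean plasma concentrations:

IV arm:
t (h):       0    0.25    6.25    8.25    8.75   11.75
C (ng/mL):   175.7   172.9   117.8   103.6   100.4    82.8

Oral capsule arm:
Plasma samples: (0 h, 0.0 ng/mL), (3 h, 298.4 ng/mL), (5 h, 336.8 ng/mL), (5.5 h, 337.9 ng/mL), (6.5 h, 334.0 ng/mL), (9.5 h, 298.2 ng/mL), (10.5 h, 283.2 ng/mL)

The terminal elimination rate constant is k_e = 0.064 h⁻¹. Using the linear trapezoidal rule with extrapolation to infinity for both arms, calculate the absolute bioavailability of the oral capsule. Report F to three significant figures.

F = 0.658

Trapezoidal AUC_0→11.75 (IV):
  [0→0.25]: (175.7+172.9)/2 × 0.25 = 43.575
  [0.25→6.25]: (172.9+117.8)/2 × 6 = 872.1
  [6.25→8.25]: (117.8+103.6)/2 × 2 = 221.4
  [8.25→8.75]: (103.6+100.4)/2 × 0.5 = 51.0
  [8.75→11.75]: (100.4+82.8)/2 × 3 = 274.8
  Sum = 1462.875 ng/mL·h
IV tail: 82.8/0.064 = 1293.750; AUC_iv,0→∞ = 1462.875 + 1293.750 = 2756.625 ng/mL·h
Trapezoidal AUC_0→10.5 (oral capsule):
  [0→3]: (0.0+298.4)/2 × 3 = 447.6
  [3→5]: (298.4+336.8)/2 × 2 = 635.2
  [5→5.5]: (336.8+337.9)/2 × 0.5 = 168.675
  [5.5→6.5]: (337.9+334.0)/2 × 1 = 335.95
  [6.5→9.5]: (334.0+298.2)/2 × 3 = 948.3
  [9.5→10.5]: (298.2+283.2)/2 × 1 = 290.7
  Sum = 2826.425 ng/mL·h
oral capsule tail: 283.2/0.064 = 4425.000; AUC_ev,0→∞ = 2826.425 + 4425.000 = 7251.425 ng/mL·h
F = (AUC_ev/D_ev)/(AUC_iv/D_iv) = (7251.425/200)/(2756.625/50) = 36.257125/55.1325 = 0.6576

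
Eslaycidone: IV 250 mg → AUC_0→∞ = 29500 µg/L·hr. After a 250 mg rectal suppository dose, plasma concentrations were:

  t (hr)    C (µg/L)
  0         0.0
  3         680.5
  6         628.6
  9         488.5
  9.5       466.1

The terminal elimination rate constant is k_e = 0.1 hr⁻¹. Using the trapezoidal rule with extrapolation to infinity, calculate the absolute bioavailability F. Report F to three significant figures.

F = 0.324

Trapezoidal AUC_0→9.5 (rectal suppository):
  [0→3]: (0.0+680.5)/2 × 3 = 1020.75
  [3→6]: (680.5+628.6)/2 × 3 = 1963.65
  [6→9]: (628.6+488.5)/2 × 3 = 1675.65
  [9→9.5]: (488.5+466.1)/2 × 0.5 = 238.65
  Sum = 4898.7 µg/L·hr
Tail: C_last/k_e = 466.1/0.1 = 4661.000
AUC_0→∞ (rectal suppository) = 4898.7 + 4661.000 = 9559.7 µg/L·hr
F = (AUC_ev/D_ev)/(AUC_iv/D_iv) = (9559.7/250)/(29500/250) = 38.2388/118 = 0.3241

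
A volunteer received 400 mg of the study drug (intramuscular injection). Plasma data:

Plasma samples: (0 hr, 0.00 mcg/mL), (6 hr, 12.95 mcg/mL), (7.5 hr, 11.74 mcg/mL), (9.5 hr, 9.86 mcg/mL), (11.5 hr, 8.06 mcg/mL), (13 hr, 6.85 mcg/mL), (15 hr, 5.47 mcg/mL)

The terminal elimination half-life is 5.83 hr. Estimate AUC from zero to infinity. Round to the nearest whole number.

AUC = 166 mcg/mL·hr

Trapezoidal AUC_0→15:
  [0→6]: (0.00+12.95)/2 × 6 = 38.85
  [6→7.5]: (12.95+11.74)/2 × 1.5 = 18.5175
  [7.5→9.5]: (11.74+9.86)/2 × 2 = 21.6
  [9.5→11.5]: (9.86+8.06)/2 × 2 = 17.92
  [11.5→13]: (8.06+6.85)/2 × 1.5 = 11.1825
  [13→15]: (6.85+5.47)/2 × 2 = 12.32
  Sum = 120.39 mcg/mL·hr
k_e = ln2 / t½ = 0.693147 / 5.83 = 0.1189 hr^-1
Extrapolated tail: C_last / k_e = 5.47 / 0.1189 = 46.005
AUC_0→∞ = 120.39 + 46.005 = 166.395 mcg/mL·hr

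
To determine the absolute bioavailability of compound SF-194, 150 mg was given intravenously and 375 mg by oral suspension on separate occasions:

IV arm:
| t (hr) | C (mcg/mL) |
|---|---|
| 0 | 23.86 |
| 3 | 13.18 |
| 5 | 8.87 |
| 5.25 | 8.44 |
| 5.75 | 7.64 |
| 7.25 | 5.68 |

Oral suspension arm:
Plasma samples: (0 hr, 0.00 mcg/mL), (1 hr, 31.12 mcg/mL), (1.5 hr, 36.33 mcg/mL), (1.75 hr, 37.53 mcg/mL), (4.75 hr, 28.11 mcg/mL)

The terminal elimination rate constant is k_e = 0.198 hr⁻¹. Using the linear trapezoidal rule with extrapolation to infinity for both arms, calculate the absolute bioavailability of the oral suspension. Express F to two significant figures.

F = 0.92

Trapezoidal AUC_0→7.25 (IV):
  [0→3]: (23.86+13.18)/2 × 3 = 55.56
  [3→5]: (13.18+8.87)/2 × 2 = 22.05
  [5→5.25]: (8.87+8.44)/2 × 0.25 = 2.16375
  [5.25→5.75]: (8.44+7.64)/2 × 0.5 = 4.02
  [5.75→7.25]: (7.64+5.68)/2 × 1.5 = 9.99
  Sum = 93.78375 mcg/mL·hr
IV tail: 5.68/0.198 = 28.687; AUC_iv,0→∞ = 93.78375 + 28.687 = 122.47075 mcg/mL·hr
Trapezoidal AUC_0→4.75 (oral suspension):
  [0→1]: (0.00+31.12)/2 × 1 = 15.56
  [1→1.5]: (31.12+36.33)/2 × 0.5 = 16.8625
  [1.5→1.75]: (36.33+37.53)/2 × 0.25 = 9.2325
  [1.75→4.75]: (37.53+28.11)/2 × 3 = 98.46
  Sum = 140.115 mcg/mL·hr
oral suspension tail: 28.11/0.198 = 141.970; AUC_ev,0→∞ = 140.115 + 141.970 = 282.085 mcg/mL·hr
F = (AUC_ev/D_ev)/(AUC_iv/D_iv) = (282.085/375)/(122.47075/150) = 0.752227/0.816472 = 0.9213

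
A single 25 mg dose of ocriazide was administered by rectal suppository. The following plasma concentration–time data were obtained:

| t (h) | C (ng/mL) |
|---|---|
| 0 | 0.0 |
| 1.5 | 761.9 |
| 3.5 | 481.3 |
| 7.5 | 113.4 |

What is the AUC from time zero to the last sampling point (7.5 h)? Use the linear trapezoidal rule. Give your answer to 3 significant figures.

Trapezoidal AUC_0→7.5:
  [0→1.5]: (0.0+761.9)/2 × 1.5 = 571.425
  [1.5→3.5]: (761.9+481.3)/2 × 2 = 1243.2
  [3.5→7.5]: (481.3+113.4)/2 × 4 = 1189.4
  Sum = 3004.025 ng/mL·h

AUC = 3000 ng/mL·h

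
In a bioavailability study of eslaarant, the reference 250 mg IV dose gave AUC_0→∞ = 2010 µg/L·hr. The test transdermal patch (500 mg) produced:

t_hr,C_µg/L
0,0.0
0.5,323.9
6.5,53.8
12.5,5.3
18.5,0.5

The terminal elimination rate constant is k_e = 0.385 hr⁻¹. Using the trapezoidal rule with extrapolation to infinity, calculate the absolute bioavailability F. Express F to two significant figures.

F = 0.35

Trapezoidal AUC_0→18.5 (transdermal patch):
  [0→0.5]: (0.0+323.9)/2 × 0.5 = 80.975
  [0.5→6.5]: (323.9+53.8)/2 × 6 = 1133.1
  [6.5→12.5]: (53.8+5.3)/2 × 6 = 177.3
  [12.5→18.5]: (5.3+0.5)/2 × 6 = 17.4
  Sum = 1408.775 µg/L·hr
Tail: C_last/k_e = 0.5/0.385 = 1.299
AUC_0→∞ (transdermal patch) = 1408.775 + 1.299 = 1410.074 µg/L·hr
F = (AUC_ev/D_ev)/(AUC_iv/D_iv) = (1410.074/500)/(2010/250) = 2.820148/8.04 = 0.3508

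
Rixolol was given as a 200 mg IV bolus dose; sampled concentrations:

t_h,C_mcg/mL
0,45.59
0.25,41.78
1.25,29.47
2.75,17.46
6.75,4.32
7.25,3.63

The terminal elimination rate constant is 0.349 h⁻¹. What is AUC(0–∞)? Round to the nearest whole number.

Trapezoidal AUC_0→7.25:
  [0→0.25]: (45.59+41.78)/2 × 0.25 = 10.92125
  [0.25→1.25]: (41.78+29.47)/2 × 1 = 35.625
  [1.25→2.75]: (29.47+17.46)/2 × 1.5 = 35.1975
  [2.75→6.75]: (17.46+4.32)/2 × 4 = 43.56
  [6.75→7.25]: (4.32+3.63)/2 × 0.5 = 1.9875
  Sum = 127.29125 mcg/mL·h
Extrapolated tail: C_last / k_e = 3.63 / 0.349 = 10.401
AUC_0→∞ = 127.29125 + 10.401 = 137.69225 mcg/mL·h

AUC = 138 mcg/mL·h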